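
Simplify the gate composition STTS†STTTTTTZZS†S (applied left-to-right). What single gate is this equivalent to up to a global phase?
S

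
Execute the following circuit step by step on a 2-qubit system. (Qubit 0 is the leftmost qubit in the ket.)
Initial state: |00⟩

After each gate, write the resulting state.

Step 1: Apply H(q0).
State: 1/√2|00⟩ + 1/√2|10⟩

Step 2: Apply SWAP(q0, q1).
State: 1/√2|00⟩ + 1/√2|01⟩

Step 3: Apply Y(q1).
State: -(1/√2)i|00⟩ + (1/√2)i|01⟩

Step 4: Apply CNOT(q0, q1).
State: -(1/√2)i|00⟩ + (1/√2)i|01⟩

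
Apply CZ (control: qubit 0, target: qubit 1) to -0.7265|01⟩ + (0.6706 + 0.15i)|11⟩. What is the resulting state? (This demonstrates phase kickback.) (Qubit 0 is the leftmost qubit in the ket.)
-0.7265|01⟩ + (-0.6706 - 0.15i)|11⟩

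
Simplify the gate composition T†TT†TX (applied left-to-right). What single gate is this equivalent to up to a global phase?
X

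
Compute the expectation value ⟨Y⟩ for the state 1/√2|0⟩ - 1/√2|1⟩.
0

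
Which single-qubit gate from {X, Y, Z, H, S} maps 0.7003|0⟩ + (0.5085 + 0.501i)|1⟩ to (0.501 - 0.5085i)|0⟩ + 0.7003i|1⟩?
Y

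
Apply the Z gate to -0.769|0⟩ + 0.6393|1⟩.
-0.769|0⟩ - 0.6393|1⟩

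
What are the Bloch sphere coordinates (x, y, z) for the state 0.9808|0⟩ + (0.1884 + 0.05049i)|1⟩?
(0.3696, 0.09904, 0.9239)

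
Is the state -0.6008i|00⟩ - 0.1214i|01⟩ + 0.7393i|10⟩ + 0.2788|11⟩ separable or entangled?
Entangled

Writing the state as a|00⟩ + b|01⟩ + c|10⟩ + d|11⟩, it is a product state iff ad − bc = 0.
Here (a, b, c, d) = (-0.6008i, -0.1214i, 0.7393i, 0.2788): ad − bc = (-0.6008i)(0.2788) − (-0.1214i)(0.7393i) = (-0.08975 - 0.1675i) ≠ 0, so the state is entangled.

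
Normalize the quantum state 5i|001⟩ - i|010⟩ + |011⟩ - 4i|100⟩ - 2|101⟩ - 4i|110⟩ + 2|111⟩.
0.6108i|001⟩ - 0.1222i|010⟩ + 0.1222|011⟩ - 0.4887i|100⟩ - 0.2443|101⟩ - 0.4887i|110⟩ + 0.2443|111⟩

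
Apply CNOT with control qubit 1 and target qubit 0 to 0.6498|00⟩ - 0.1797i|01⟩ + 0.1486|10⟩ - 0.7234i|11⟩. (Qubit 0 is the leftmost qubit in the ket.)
0.6498|00⟩ - 0.7234i|01⟩ + 0.1486|10⟩ - 0.1797i|11⟩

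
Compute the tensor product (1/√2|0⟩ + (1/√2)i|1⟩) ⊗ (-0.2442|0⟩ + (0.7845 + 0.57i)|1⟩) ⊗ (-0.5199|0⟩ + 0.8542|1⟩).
0.08977|000⟩ - 0.1475|001⟩ + (-0.2884 - 0.2095i)|010⟩ + (0.4738 + 0.3443i)|011⟩ + 0.08977i|100⟩ - 0.1475i|101⟩ + (0.2095 - 0.2884i)|110⟩ + (-0.3443 + 0.4738i)|111⟩

amp(|b₁b₂…⟩) = product of the factor amplitudes for bits b₁, b₂, …; only kets whose every factor amplitude is nonzero survive.
|000⟩: (1/√2)(-0.2442)(-0.5199) = 0.08977
|001⟩: (1/√2)(-0.2442)(0.8542) = -0.1475
|010⟩: (1/√2)(0.7845 + 0.57i)(-0.5199) = (-0.2884 - 0.2095i)
|011⟩: (1/√2)(0.7845 + 0.57i)(0.8542) = (0.4738 + 0.3443i)
|100⟩: ((1/√2)i)(-0.2442)(-0.5199) = 0.08977i
|101⟩: ((1/√2)i)(-0.2442)(0.8542) = -0.1475i
|110⟩: ((1/√2)i)(0.7845 + 0.57i)(-0.5199) = (0.2095 - 0.2884i)
|111⟩: ((1/√2)i)(0.7845 + 0.57i)(0.8542) = (-0.3443 + 0.4738i)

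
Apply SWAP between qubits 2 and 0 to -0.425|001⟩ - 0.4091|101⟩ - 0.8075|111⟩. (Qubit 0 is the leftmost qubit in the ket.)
-0.425|100⟩ - 0.4091|101⟩ - 0.8075|111⟩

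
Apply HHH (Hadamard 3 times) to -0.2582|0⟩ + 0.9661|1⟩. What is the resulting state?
0.5006|0⟩ - 0.8657|1⟩

H² = I, so H^3 = H: a single Hadamard. With (a, b) = (-0.2582, 0.9661), H gives ((a + b)/√2, (a − b)/√2) = (0.5006, -0.8657).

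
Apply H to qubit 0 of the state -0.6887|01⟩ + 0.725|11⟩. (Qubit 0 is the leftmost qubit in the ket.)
0.02567|01⟩ - 0.9996|11⟩

H on qubit 0 mixes each pair of kets that differ only in qubit 0: amplitudes (a, b) of (|…0…⟩, |…1…⟩) become ((a + b)/√2, (a − b)/√2). Kets absent from the input have amplitude 0.
(|01⟩, |11⟩): (a, b) = (-0.6887, 0.725) → (0.02567, -0.9996)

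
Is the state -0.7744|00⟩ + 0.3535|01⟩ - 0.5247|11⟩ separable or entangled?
Entangled

Writing the state as a|00⟩ + b|01⟩ + c|10⟩ + d|11⟩, it is a product state iff ad − bc = 0.
Here (a, b, c, d) = (-0.7744, 0.3535, 0, -0.5247): ad − bc = (-0.7744)(-0.5247) − (0.3535)(0) = 0.4063 ≠ 0, so the state is entangled.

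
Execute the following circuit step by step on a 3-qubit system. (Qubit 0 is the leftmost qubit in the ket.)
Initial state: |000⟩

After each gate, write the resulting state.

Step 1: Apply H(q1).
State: 1/√2|000⟩ + 1/√2|010⟩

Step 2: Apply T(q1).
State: 1/√2|000⟩ + (1/2 + (1/2)i)|010⟩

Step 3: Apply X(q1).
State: (1/2 + (1/2)i)|000⟩ + 1/√2|010⟩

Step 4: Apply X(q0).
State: (1/2 + (1/2)i)|100⟩ + 1/√2|110⟩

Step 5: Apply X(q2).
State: (1/2 + (1/2)i)|101⟩ + 1/√2|111⟩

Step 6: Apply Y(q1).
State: -(1/√2)i|101⟩ + (-1/2 + (1/2)i)|111⟩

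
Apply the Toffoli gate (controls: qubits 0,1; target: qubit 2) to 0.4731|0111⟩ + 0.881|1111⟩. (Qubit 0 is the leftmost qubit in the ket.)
0.4731|0111⟩ + 0.881|1101⟩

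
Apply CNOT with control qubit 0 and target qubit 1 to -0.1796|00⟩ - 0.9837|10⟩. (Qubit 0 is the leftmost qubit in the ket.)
-0.1796|00⟩ - 0.9837|11⟩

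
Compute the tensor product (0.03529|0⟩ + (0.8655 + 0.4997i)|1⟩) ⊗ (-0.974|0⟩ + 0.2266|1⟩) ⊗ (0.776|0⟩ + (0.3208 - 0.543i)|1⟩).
-0.02667|000⟩ + (-0.01103 + 0.01866i)|001⟩ + 0.006205|010⟩ + (0.002565 - 0.004342i)|011⟩ + (-0.6542 - 0.3777i)|100⟩ + (-0.5347 + 0.3016i)|101⟩ + (0.1522 + 0.08787i)|110⟩ + (0.1244 - 0.07017i)|111⟩

amp(|b₁b₂…⟩) = product of the factor amplitudes for bits b₁, b₂, …; only kets whose every factor amplitude is nonzero survive.
|000⟩: (0.03529)(-0.974)(0.776) = -0.02667
|001⟩: (0.03529)(-0.974)(0.3208 - 0.543i) = (-0.01103 + 0.01866i)
|010⟩: (0.03529)(0.2266)(0.776) = 0.006205
|011⟩: (0.03529)(0.2266)(0.3208 - 0.543i) = (0.002565 - 0.004342i)
|100⟩: (0.8655 + 0.4997i)(-0.974)(0.776) = (-0.6542 - 0.3777i)
|101⟩: (0.8655 + 0.4997i)(-0.974)(0.3208 - 0.543i) = (-0.5347 + 0.3016i)
|110⟩: (0.8655 + 0.4997i)(0.2266)(0.776) = (0.1522 + 0.08787i)
|111⟩: (0.8655 + 0.4997i)(0.2266)(0.3208 - 0.543i) = (0.1244 - 0.07017i)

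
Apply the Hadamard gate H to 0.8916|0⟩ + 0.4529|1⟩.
0.9507|0⟩ + 0.3102|1⟩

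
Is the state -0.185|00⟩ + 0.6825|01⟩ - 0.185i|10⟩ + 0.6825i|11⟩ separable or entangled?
Separable

Writing the state as a|00⟩ + b|01⟩ + c|10⟩ + d|11⟩, it is a product state iff ad − bc = 0.
Here (a, b, c, d) = (-0.185, 0.6825, -0.185i, 0.6825i): ad − bc = (-0.185)(0.6825i) − (0.6825)(-0.185i) = 0, so the state is separable.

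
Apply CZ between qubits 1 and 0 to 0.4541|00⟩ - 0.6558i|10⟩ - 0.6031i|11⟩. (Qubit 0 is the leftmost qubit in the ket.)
0.4541|00⟩ - 0.6558i|10⟩ + 0.6031i|11⟩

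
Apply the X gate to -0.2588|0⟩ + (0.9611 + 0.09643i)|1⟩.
(0.9611 + 0.09643i)|0⟩ - 0.2588|1⟩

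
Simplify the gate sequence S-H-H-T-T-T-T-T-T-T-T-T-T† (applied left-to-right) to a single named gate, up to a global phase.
S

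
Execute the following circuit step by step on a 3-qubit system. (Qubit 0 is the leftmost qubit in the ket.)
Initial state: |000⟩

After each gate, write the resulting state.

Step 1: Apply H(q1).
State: 1/√2|000⟩ + 1/√2|010⟩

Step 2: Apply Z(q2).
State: 1/√2|000⟩ + 1/√2|010⟩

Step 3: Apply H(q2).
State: 1/2|000⟩ + 1/2|001⟩ + 1/2|010⟩ + 1/2|011⟩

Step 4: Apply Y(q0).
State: (1/2)i|100⟩ + (1/2)i|101⟩ + (1/2)i|110⟩ + (1/2)i|111⟩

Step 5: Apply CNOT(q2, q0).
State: (1/2)i|001⟩ + (1/2)i|011⟩ + (1/2)i|100⟩ + (1/2)i|110⟩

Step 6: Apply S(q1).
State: (1/2)i|001⟩ - 1/2|011⟩ + (1/2)i|100⟩ - 1/2|110⟩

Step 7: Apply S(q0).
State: (1/2)i|001⟩ - 1/2|011⟩ - 1/2|100⟩ - (1/2)i|110⟩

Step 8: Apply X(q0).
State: -1/2|000⟩ - (1/2)i|010⟩ + (1/2)i|101⟩ - 1/2|111⟩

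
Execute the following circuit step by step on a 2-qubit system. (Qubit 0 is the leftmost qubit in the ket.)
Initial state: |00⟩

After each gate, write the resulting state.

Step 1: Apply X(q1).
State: |01⟩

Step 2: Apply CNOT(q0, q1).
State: |01⟩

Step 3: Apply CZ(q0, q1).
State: |01⟩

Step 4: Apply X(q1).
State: |00⟩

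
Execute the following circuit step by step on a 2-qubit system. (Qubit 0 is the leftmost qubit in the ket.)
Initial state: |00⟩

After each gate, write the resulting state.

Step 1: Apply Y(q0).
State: i|10⟩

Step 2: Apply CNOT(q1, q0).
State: i|10⟩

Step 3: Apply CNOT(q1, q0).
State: i|10⟩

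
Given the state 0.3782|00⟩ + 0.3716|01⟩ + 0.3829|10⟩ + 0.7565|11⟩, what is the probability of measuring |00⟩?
0.143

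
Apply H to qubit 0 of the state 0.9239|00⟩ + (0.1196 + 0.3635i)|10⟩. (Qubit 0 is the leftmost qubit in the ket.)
(0.7379 + 0.257i)|00⟩ + (0.5687 - 0.257i)|10⟩

H on qubit 0 mixes each pair of kets that differ only in qubit 0: amplitudes (a, b) of (|…0…⟩, |…1…⟩) become ((a + b)/√2, (a − b)/√2). Kets absent from the input have amplitude 0.
(|00⟩, |10⟩): (a, b) = (0.9239, (0.1196 + 0.3635i)) → ((0.7379 + 0.257i), (0.5687 - 0.257i))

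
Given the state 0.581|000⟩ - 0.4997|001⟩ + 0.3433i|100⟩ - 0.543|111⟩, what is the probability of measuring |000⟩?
0.3376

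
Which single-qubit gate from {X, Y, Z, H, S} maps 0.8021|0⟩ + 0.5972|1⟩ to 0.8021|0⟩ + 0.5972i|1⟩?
S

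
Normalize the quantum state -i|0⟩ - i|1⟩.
-(1/√2)i|0⟩ - (1/√2)i|1⟩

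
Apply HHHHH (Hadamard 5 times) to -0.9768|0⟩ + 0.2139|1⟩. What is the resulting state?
-0.5395|0⟩ - 0.842|1⟩

H² = I, so H^5 = H: a single Hadamard. With (a, b) = (-0.9768, 0.2139), H gives ((a + b)/√2, (a − b)/√2) = (-0.5395, -0.842).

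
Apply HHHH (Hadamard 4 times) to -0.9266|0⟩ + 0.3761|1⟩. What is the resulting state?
-0.9266|0⟩ + 0.3761|1⟩

H² = I, so an even number of Hadamards cancels: H^4 = I and the state is unchanged.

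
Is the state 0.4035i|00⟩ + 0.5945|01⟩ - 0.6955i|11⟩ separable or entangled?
Entangled

Writing the state as a|00⟩ + b|01⟩ + c|10⟩ + d|11⟩, it is a product state iff ad − bc = 0.
Here (a, b, c, d) = (0.4035i, 0.5945, 0, -0.6955i): ad − bc = (0.4035i)(-0.6955i) − (0.5945)(0) = 0.2806 ≠ 0, so the state is entangled.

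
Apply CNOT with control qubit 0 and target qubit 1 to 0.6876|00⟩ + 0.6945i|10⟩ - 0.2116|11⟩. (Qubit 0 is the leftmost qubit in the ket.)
0.6876|00⟩ - 0.2116|10⟩ + 0.6945i|11⟩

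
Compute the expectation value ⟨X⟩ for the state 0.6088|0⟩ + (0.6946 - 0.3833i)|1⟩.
0.8457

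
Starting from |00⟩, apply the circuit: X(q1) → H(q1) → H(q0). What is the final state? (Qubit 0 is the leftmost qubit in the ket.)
1/2|00⟩ - 1/2|01⟩ + 1/2|10⟩ - 1/2|11⟩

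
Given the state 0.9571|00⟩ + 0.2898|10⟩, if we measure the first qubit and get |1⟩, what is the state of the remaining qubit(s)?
|0⟩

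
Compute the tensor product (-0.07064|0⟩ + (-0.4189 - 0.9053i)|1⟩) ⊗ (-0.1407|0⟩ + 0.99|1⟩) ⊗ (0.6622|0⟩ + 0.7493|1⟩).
0.006582|000⟩ + 0.007447|001⟩ - 0.04631|010⟩ - 0.0524|011⟩ + (0.03903 + 0.08435i)|100⟩ + (0.04416 + 0.09544i)|101⟩ + (-0.2746 - 0.5935i)|110⟩ + (-0.3107 - 0.6716i)|111⟩

amp(|b₁b₂…⟩) = product of the factor amplitudes for bits b₁, b₂, …; only kets whose every factor amplitude is nonzero survive.
|000⟩: (-0.07064)(-0.1407)(0.6622) = 0.006582
|001⟩: (-0.07064)(-0.1407)(0.7493) = 0.007447
|010⟩: (-0.07064)(0.99)(0.6622) = -0.04631
|011⟩: (-0.07064)(0.99)(0.7493) = -0.0524
|100⟩: (-0.4189 - 0.9053i)(-0.1407)(0.6622) = (0.03903 + 0.08435i)
|101⟩: (-0.4189 - 0.9053i)(-0.1407)(0.7493) = (0.04416 + 0.09544i)
|110⟩: (-0.4189 - 0.9053i)(0.99)(0.6622) = (-0.2746 - 0.5935i)
|111⟩: (-0.4189 - 0.9053i)(0.99)(0.7493) = (-0.3107 - 0.6716i)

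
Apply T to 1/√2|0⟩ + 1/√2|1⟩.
1/√2|0⟩ + (1/2 + (1/2)i)|1⟩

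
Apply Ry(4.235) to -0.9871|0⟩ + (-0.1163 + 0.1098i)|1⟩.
(0.6125 - 0.0938i)|0⟩ + (-0.7828 - 0.05708i)|1⟩

Ry(4.235) = [[cos(θ/2), −sin(θ/2)], [sin(θ/2), cos(θ/2)]]; θ = 4.235, cos(θ/2) ≈ -0.519874, sin(θ/2) ≈ 0.854243.
With a = amp(|0⟩) = -0.9871 and b = amp(|1⟩) = (-0.1163 + 0.1098i):
new amp(|0⟩) = (-0.519874)·a + (-0.854243)·b = (0.6125 - 0.0938i)
new amp(|1⟩) = (0.854243)·a + (-0.519874)·b = (-0.7828 - 0.05708i)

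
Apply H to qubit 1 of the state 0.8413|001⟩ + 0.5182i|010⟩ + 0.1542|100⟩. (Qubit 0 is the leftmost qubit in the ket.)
0.3664i|000⟩ + 0.5949|001⟩ - 0.3664i|010⟩ + 0.5949|011⟩ + 0.109|100⟩ + 0.109|110⟩

H on qubit 1 mixes each pair of kets that differ only in qubit 1: amplitudes (a, b) of (|…0…⟩, |…1…⟩) become ((a + b)/√2, (a − b)/√2). Kets absent from the input have amplitude 0.
(|000⟩, |010⟩): (a, b) = (0, 0.5182i) → (0.3664i, -0.3664i)
(|001⟩, |011⟩): (a, b) = (0.8413, 0) → (0.5949, 0.5949)
(|100⟩, |110⟩): (a, b) = (0.1542, 0) → (0.109, 0.109)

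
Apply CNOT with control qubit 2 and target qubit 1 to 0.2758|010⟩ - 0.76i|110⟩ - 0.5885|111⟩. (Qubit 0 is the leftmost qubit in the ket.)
0.2758|010⟩ - 0.5885|101⟩ - 0.76i|110⟩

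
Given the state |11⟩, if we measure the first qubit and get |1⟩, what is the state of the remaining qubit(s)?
|1⟩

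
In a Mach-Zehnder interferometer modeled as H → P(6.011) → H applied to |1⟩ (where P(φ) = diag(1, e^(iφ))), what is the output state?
(0.01841 + 0.1344i)|0⟩ + (0.9816 - 0.1344i)|1⟩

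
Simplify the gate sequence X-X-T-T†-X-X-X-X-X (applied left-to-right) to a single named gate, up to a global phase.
X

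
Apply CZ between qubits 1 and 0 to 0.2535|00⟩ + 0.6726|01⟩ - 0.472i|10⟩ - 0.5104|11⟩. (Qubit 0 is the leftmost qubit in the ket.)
0.2535|00⟩ + 0.6726|01⟩ - 0.472i|10⟩ + 0.5104|11⟩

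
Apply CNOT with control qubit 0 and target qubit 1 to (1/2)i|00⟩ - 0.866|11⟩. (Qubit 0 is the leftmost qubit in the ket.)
(1/2)i|00⟩ - 0.866|10⟩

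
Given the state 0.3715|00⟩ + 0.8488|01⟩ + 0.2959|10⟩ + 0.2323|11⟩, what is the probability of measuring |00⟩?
0.138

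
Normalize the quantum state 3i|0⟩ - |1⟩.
0.9487i|0⟩ - 0.3162|1⟩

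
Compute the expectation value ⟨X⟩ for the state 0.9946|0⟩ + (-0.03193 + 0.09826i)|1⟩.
-0.06352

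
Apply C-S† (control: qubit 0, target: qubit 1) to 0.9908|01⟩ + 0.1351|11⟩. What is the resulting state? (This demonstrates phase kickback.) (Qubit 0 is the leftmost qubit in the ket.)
0.9908|01⟩ - 0.1351i|11⟩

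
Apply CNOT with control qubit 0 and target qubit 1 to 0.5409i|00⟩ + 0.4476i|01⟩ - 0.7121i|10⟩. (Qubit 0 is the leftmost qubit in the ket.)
0.5409i|00⟩ + 0.4476i|01⟩ - 0.7121i|11⟩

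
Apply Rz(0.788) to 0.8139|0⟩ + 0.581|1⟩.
(0.7515 - 0.3124i)|0⟩ + (0.5365 + 0.223i)|1⟩

Rz(0.788) = [[e^(−iθ/2), 0], [0, e^(iθ/2)]] with e^(±iθ/2) = cos(θ/2) ± i·sin(θ/2); θ = 0.788, cos(θ/2) ≈ 0.923381, sin(θ/2) ≈ 0.383885.
With a = amp(|0⟩) = 0.8139 and b = amp(|1⟩) = 0.581:
new amp(|0⟩) = (0.923381 - 0.383885i)·a = (0.7515 - 0.3124i)
new amp(|1⟩) = (0.923381 + 0.383885i)·b = (0.5365 + 0.223i)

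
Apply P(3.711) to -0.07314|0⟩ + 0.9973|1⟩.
-0.07314|0⟩ + (-0.8399 - 0.5377i)|1⟩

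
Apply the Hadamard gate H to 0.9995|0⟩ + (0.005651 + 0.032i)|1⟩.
(0.7107 + 0.02263i)|0⟩ + (0.7028 - 0.02263i)|1⟩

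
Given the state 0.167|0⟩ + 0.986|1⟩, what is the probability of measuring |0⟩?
0.02789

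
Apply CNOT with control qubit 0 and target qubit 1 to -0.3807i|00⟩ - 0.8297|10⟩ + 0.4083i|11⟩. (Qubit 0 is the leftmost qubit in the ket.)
-0.3807i|00⟩ + 0.4083i|10⟩ - 0.8297|11⟩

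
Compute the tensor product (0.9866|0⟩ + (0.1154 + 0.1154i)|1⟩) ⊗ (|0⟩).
0.9866|00⟩ + (0.1154 + 0.1154i)|10⟩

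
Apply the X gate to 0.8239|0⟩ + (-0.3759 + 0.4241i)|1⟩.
(-0.3759 + 0.4241i)|0⟩ + 0.8239|1⟩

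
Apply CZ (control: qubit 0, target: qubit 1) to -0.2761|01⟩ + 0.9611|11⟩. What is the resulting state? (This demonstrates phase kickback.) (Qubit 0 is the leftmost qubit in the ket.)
-0.2761|01⟩ - 0.9611|11⟩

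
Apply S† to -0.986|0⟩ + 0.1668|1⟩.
-0.986|0⟩ - 0.1668i|1⟩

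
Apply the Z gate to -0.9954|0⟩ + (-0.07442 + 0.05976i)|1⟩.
-0.9954|0⟩ + (0.07442 - 0.05976i)|1⟩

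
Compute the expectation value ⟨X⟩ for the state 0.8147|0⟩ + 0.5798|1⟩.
0.9447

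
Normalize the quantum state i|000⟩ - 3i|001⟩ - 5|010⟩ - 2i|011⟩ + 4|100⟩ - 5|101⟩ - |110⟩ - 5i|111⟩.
0.09713i|000⟩ - 0.2914i|001⟩ - 0.4856|010⟩ - 0.1943i|011⟩ + 0.3885|100⟩ - 0.4856|101⟩ - 0.09713|110⟩ - 0.4856i|111⟩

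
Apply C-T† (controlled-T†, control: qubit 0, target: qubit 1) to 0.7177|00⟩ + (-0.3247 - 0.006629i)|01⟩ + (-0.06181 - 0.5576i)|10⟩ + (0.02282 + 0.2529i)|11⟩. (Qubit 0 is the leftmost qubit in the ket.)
0.7177|00⟩ + (-0.3247 - 0.006629i)|01⟩ + (-0.06181 - 0.5576i)|10⟩ + (0.195 + 0.1627i)|11⟩

C-T† leaves the control-|0⟩ kets |00⟩, |01⟩ unchanged and applies T† to qubit 1 on the control-|1⟩ pair (|10⟩, |11⟩).
T† = [[1, 0], [0, (1/√2 - (1/√2)i)]].
With a = amp(|10⟩) = (-0.06181 - 0.5576i) and b = amp(|11⟩) = (0.02282 + 0.2529i):
new amp(|10⟩) = (1)·a = (-0.06181 - 0.5576i)
new amp(|11⟩) = (1/√2 - (1/√2)i)·b = (0.195 + 0.1627i)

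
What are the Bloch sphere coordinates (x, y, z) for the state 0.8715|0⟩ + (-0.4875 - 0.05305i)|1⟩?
(-0.8497, -0.09247, 0.519)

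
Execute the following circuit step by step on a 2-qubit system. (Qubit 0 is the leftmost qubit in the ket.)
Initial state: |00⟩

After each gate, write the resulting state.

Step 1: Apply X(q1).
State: |01⟩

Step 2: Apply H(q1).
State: 1/√2|00⟩ - 1/√2|01⟩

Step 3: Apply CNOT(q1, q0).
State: 1/√2|00⟩ - 1/√2|11⟩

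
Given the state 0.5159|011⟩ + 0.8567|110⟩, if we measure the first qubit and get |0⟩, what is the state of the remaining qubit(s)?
|11⟩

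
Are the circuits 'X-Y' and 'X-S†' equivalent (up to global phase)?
No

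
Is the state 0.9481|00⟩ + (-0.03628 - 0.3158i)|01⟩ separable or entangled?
Separable

Writing the state as a|00⟩ + b|01⟩ + c|10⟩ + d|11⟩, it is a product state iff ad − bc = 0.
Here (a, b, c, d) = (0.9481, (-0.03628 - 0.3158i), 0, 0): ad − bc = (0.9481)(0) − (-0.03628 - 0.3158i)(0) = 0, so the state is separable.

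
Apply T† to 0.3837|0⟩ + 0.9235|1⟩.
0.3837|0⟩ + (0.653 - 0.653i)|1⟩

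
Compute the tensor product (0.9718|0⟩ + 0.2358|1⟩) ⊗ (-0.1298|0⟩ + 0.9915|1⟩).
-0.1261|00⟩ + 0.9635|01⟩ - 0.03061|10⟩ + 0.2338|11⟩

amp(|b₁b₂…⟩) = product of the factor amplitudes for bits b₁, b₂, …; only kets whose every factor amplitude is nonzero survive.
|00⟩: (0.9718)(-0.1298) = -0.1261
|01⟩: (0.9718)(0.9915) = 0.9635
|10⟩: (0.2358)(-0.1298) = -0.03061
|11⟩: (0.2358)(0.9915) = 0.2338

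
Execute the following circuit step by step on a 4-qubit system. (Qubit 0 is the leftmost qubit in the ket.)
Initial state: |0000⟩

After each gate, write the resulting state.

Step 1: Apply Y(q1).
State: i|0100⟩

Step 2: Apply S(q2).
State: i|0100⟩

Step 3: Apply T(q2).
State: i|0100⟩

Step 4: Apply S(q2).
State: i|0100⟩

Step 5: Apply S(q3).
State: i|0100⟩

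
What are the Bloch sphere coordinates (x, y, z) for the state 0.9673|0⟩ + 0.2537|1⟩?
(0.4908, 0, 0.8713)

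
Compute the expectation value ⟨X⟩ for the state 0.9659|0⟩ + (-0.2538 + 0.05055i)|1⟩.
-0.4903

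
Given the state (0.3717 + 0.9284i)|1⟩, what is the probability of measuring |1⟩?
1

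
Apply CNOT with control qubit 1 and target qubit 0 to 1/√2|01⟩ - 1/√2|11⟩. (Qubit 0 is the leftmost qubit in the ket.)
-1/√2|01⟩ + 1/√2|11⟩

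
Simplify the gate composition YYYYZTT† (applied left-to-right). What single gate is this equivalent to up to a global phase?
Z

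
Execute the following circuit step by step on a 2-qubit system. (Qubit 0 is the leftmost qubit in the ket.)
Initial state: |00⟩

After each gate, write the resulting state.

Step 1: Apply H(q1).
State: 1/√2|00⟩ + 1/√2|01⟩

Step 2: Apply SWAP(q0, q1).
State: 1/√2|00⟩ + 1/√2|10⟩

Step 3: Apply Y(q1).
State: (1/√2)i|01⟩ + (1/√2)i|11⟩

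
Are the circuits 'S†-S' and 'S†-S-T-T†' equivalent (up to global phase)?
Yes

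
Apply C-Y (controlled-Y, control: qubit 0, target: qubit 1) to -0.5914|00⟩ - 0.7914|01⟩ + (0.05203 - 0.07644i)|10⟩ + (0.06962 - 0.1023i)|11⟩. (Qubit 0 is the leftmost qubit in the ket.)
-0.5914|00⟩ - 0.7914|01⟩ + (-0.1023 - 0.06962i)|10⟩ + (0.07644 + 0.05203i)|11⟩

C-Y leaves the control-|0⟩ kets |00⟩, |01⟩ unchanged and applies Y to qubit 1 on the control-|1⟩ pair (|10⟩, |11⟩).
Y = [[0, -i], [i, 0]].
With a = amp(|10⟩) = (0.05203 - 0.07644i) and b = amp(|11⟩) = (0.06962 - 0.1023i):
new amp(|10⟩) = (-i)·b = (-0.1023 - 0.06962i)
new amp(|11⟩) = (i)·a = (0.07644 + 0.05203i)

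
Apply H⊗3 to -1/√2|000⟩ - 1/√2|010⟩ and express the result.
-1/2|000⟩ - 1/2|001⟩ - 1/2|100⟩ - 1/2|101⟩

H⊗3 gives amp(|y⟩) = (1/2√2) Σ_x (−1)^(x·y) amp(|x⟩), where x·y is the number of positions in which both x and y have a 1.
|000⟩: (-1/√2 - 1/√2)/(2√2) = -1/2
|001⟩: (-1/√2 - 1/√2)/(2√2) = -1/2
|010⟩: (-1/√2 + 1/√2)/(2√2) = 0
|011⟩: (-1/√2 + 1/√2)/(2√2) = 0
|100⟩: (-1/√2 - 1/√2)/(2√2) = -1/2
|101⟩: (-1/√2 - 1/√2)/(2√2) = -1/2
|110⟩: (-1/√2 + 1/√2)/(2√2) = 0
|111⟩: (-1/√2 + 1/√2)/(2√2) = 0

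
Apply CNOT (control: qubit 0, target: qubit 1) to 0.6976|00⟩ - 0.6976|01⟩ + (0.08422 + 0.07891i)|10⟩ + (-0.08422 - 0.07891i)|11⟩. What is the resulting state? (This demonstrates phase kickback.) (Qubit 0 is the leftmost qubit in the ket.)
0.6976|00⟩ - 0.6976|01⟩ + (-0.08422 - 0.07891i)|10⟩ + (0.08422 + 0.07891i)|11⟩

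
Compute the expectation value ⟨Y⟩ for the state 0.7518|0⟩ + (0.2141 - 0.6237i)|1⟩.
-0.9378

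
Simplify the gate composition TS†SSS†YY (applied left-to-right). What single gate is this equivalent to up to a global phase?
T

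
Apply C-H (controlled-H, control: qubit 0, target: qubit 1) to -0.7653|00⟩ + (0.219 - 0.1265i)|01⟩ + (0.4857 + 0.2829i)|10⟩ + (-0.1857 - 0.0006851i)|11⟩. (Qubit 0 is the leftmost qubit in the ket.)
-0.7653|00⟩ + (0.219 - 0.1265i)|01⟩ + (0.2121 + 0.1996i)|10⟩ + (0.4748 + 0.2005i)|11⟩

C-H leaves the control-|0⟩ kets |00⟩, |01⟩ unchanged and applies H to qubit 1 on the control-|1⟩ pair (|10⟩, |11⟩).
H = [[1/√2, 1/√2], [1/√2, -1/√2]].
With a = amp(|10⟩) = (0.4857 + 0.2829i) and b = amp(|11⟩) = (-0.1857 - 0.0006851i):
new amp(|10⟩) = (1/√2)·a + (1/√2)·b = (0.2121 + 0.1996i)
new amp(|11⟩) = (1/√2)·a + (-1/√2)·b = (0.4748 + 0.2005i)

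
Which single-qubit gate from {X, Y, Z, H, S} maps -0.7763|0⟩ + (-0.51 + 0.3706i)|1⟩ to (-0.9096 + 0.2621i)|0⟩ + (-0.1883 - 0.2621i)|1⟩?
H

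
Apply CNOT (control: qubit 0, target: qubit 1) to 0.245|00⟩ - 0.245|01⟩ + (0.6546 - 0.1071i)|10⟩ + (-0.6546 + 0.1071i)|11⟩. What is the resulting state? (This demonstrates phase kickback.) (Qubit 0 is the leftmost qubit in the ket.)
0.245|00⟩ - 0.245|01⟩ + (-0.6546 + 0.1071i)|10⟩ + (0.6546 - 0.1071i)|11⟩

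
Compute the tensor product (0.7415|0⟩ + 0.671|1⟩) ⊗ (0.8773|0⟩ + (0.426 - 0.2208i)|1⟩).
0.6505|00⟩ + (0.3159 - 0.1637i)|01⟩ + 0.5887|10⟩ + (0.2858 - 0.1482i)|11⟩

amp(|b₁b₂…⟩) = product of the factor amplitudes for bits b₁, b₂, …; only kets whose every factor amplitude is nonzero survive.
|00⟩: (0.7415)(0.8773) = 0.6505
|01⟩: (0.7415)(0.426 - 0.2208i) = (0.3159 - 0.1637i)
|10⟩: (0.671)(0.8773) = 0.5887
|11⟩: (0.671)(0.426 - 0.2208i) = (0.2858 - 0.1482i)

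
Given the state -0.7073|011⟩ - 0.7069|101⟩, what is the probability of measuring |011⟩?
0.5003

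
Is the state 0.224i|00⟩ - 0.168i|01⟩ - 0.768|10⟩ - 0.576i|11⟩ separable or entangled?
Entangled

Writing the state as a|00⟩ + b|01⟩ + c|10⟩ + d|11⟩, it is a product state iff ad − bc = 0.
Here (a, b, c, d) = (0.224i, -0.168i, -0.768, -0.576i): ad − bc = (0.224i)(-0.576i) − (-0.168i)(-0.768) = (0.129 - 0.129i) ≠ 0, so the state is entangled.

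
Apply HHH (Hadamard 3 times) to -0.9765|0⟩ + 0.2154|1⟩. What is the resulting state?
-0.5382|0⟩ - 0.8428|1⟩

H² = I, so H^3 = H: a single Hadamard. With (a, b) = (-0.9765, 0.2154), H gives ((a + b)/√2, (a − b)/√2) = (-0.5382, -0.8428).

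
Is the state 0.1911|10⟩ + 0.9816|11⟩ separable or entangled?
Separable

Writing the state as a|00⟩ + b|01⟩ + c|10⟩ + d|11⟩, it is a product state iff ad − bc = 0.
Here (a, b, c, d) = (0, 0, 0.1911, 0.9816): ad − bc = (0)(0.9816) − (0)(0.1911) = 0, so the state is separable.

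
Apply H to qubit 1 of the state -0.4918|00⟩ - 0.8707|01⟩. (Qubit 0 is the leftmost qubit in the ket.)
-0.9634|00⟩ + 0.2679|01⟩

H on qubit 1 mixes each pair of kets that differ only in qubit 1: amplitudes (a, b) of (|…0…⟩, |…1…⟩) become ((a + b)/√2, (a − b)/√2). Kets absent from the input have amplitude 0.
(|00⟩, |01⟩): (a, b) = (-0.4918, -0.8707) → (-0.9634, 0.2679)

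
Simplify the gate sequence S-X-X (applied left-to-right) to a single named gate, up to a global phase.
S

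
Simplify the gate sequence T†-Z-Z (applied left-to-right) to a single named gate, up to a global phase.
T†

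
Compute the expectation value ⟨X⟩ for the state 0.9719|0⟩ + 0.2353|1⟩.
0.4574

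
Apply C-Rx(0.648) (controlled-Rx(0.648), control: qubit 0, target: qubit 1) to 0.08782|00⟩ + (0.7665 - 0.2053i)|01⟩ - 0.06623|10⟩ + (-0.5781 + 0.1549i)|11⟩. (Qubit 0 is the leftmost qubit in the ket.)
0.08782|00⟩ + (0.7665 - 0.2053i)|01⟩ + (-0.01347 + 0.184i)|10⟩ + (-0.548 + 0.1679i)|11⟩

C-Rx(0.648) leaves the control-|0⟩ kets |00⟩, |01⟩ unchanged and applies Rx(0.648) to qubit 1 on the control-|1⟩ pair (|10⟩, |11⟩).
Rx(0.648) = [[cos(θ/2), −i·sin(θ/2)], [−i·sin(θ/2), cos(θ/2)]]; θ = 0.648, cos(θ/2) ≈ 0.94797, sin(θ/2) ≈ 0.318361.
With a = amp(|10⟩) = -0.06623 and b = amp(|11⟩) = (-0.5781 + 0.1549i):
new amp(|10⟩) = (0.94797)·a + (-0.318361i)·b = (-0.01347 + 0.184i)
new amp(|11⟩) = (-0.318361i)·a + (0.94797)·b = (-0.548 + 0.1679i)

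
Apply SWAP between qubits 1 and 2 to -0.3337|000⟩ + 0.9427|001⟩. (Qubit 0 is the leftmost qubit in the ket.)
-0.3337|000⟩ + 0.9427|010⟩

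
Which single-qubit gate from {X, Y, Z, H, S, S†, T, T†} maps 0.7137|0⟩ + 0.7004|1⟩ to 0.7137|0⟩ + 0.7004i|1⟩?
S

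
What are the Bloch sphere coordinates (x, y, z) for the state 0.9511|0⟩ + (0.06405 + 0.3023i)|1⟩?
(0.1218, 0.575, 0.8091)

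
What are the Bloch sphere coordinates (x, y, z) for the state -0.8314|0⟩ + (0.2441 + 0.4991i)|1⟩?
(-0.4059, -0.8299, 0.3825)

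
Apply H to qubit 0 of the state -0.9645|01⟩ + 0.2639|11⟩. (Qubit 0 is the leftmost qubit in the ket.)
-0.4954|01⟩ - 0.8686|11⟩

H on qubit 0 mixes each pair of kets that differ only in qubit 0: amplitudes (a, b) of (|…0…⟩, |…1…⟩) become ((a + b)/√2, (a − b)/√2). Kets absent from the input have amplitude 0.
(|01⟩, |11⟩): (a, b) = (-0.9645, 0.2639) → (-0.4954, -0.8686)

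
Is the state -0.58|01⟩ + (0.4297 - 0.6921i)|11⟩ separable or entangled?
Separable

Writing the state as a|00⟩ + b|01⟩ + c|10⟩ + d|11⟩, it is a product state iff ad − bc = 0.
Here (a, b, c, d) = (0, -0.58, 0, (0.4297 - 0.6921i)): ad − bc = (0)(0.4297 - 0.6921i) − (-0.58)(0) = 0, so the state is separable.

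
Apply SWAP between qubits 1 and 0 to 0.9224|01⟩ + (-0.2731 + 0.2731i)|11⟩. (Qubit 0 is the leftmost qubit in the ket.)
0.9224|10⟩ + (-0.2731 + 0.2731i)|11⟩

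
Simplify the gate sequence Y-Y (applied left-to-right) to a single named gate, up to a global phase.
I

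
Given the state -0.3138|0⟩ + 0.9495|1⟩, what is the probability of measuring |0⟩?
0.09847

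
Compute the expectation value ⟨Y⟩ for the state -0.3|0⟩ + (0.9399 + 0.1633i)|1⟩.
-0.09798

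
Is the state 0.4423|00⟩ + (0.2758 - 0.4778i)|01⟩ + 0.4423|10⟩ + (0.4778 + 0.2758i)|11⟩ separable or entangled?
Entangled

Writing the state as a|00⟩ + b|01⟩ + c|10⟩ + d|11⟩, it is a product state iff ad − bc = 0.
Here (a, b, c, d) = (0.4423, (0.2758 - 0.4778i), 0.4423, (0.4778 + 0.2758i)): ad − bc = (0.4423)(0.4778 + 0.2758i) − (0.2758 - 0.4778i)(0.4423) = (0.08934 + 0.3333i) ≠ 0, so the state is entangled.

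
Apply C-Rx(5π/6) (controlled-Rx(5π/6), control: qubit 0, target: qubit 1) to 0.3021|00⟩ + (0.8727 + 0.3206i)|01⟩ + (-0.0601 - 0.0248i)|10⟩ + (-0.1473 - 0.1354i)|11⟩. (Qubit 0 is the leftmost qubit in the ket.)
0.3021|00⟩ + (0.8727 + 0.3206i)|01⟩ + (-0.1463 + 0.1359i)|10⟩ + (-0.06208 + 0.02301i)|11⟩

C-Rx(5π/6) leaves the control-|0⟩ kets |00⟩, |01⟩ unchanged and applies Rx(5π/6) to qubit 1 on the control-|1⟩ pair (|10⟩, |11⟩).
Rx(5π/6) = [[cos(θ/2), −i·sin(θ/2)], [−i·sin(θ/2), cos(θ/2)]]; θ = 5π/6, cos(θ/2) ≈ 0.258819, sin(θ/2) ≈ 0.965926.
With a = amp(|10⟩) = (-0.0601 - 0.0248i) and b = amp(|11⟩) = (-0.1473 - 0.1354i):
new amp(|10⟩) = (0.258819)·a + (-0.965926i)·b = (-0.1463 + 0.1359i)
new amp(|11⟩) = (-0.965926i)·a + (0.258819)·b = (-0.06208 + 0.02301i)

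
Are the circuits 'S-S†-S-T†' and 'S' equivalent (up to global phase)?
No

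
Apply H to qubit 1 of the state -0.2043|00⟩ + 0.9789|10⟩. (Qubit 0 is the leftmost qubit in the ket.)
-0.1445|00⟩ - 0.1445|01⟩ + 0.6922|10⟩ + 0.6922|11⟩

H on qubit 1 mixes each pair of kets that differ only in qubit 1: amplitudes (a, b) of (|…0…⟩, |…1…⟩) become ((a + b)/√2, (a − b)/√2). Kets absent from the input have amplitude 0.
(|00⟩, |01⟩): (a, b) = (-0.2043, 0) → (-0.1445, -0.1445)
(|10⟩, |11⟩): (a, b) = (0.9789, 0) → (0.6922, 0.6922)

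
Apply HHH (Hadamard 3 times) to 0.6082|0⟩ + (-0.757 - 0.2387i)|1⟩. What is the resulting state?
(-0.1052 - 0.1688i)|0⟩ + (0.9653 + 0.1688i)|1⟩

H² = I, so H^3 = H: a single Hadamard. With (a, b) = (0.6082, (-0.757 - 0.2387i)), H gives ((a + b)/√2, (a − b)/√2) = ((-0.1052 - 0.1688i), (0.9653 + 0.1688i)).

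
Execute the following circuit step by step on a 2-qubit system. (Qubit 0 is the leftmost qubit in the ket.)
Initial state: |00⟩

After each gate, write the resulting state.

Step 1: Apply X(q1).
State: |01⟩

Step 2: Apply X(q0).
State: |11⟩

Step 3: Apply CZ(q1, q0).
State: -|11⟩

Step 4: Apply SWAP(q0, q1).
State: -|11⟩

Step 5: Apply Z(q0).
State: |11⟩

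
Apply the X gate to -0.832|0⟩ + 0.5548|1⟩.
0.5548|0⟩ - 0.832|1⟩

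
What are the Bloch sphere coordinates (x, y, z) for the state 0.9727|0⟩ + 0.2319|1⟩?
(0.4511, 0, 0.8924)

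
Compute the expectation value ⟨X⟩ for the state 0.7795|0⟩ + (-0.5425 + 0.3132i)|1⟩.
-0.8458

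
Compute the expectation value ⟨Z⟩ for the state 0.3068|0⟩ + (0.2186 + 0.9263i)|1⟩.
-0.8117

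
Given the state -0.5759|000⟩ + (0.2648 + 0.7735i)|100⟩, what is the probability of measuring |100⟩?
0.6684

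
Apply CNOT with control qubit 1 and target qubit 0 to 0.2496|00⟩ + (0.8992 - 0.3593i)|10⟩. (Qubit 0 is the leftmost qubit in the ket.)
0.2496|00⟩ + (0.8992 - 0.3593i)|10⟩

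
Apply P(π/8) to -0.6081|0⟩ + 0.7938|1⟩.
-0.6081|0⟩ + (0.7334 + 0.3038i)|1⟩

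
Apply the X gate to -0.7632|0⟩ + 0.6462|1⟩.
0.6462|0⟩ - 0.7632|1⟩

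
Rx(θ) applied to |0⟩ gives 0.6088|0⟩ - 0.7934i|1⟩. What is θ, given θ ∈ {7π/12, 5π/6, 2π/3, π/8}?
7π/12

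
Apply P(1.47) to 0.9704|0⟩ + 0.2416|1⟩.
0.9704|0⟩ + (0.02431 + 0.2404i)|1⟩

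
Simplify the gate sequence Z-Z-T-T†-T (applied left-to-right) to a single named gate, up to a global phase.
T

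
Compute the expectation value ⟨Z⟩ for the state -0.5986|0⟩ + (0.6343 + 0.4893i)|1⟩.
-0.2834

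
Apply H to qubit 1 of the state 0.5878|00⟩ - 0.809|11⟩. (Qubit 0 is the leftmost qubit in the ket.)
0.4156|00⟩ + 0.4156|01⟩ - 0.572|10⟩ + 0.572|11⟩

H on qubit 1 mixes each pair of kets that differ only in qubit 1: amplitudes (a, b) of (|…0…⟩, |…1…⟩) become ((a + b)/√2, (a − b)/√2). Kets absent from the input have amplitude 0.
(|00⟩, |01⟩): (a, b) = (0.5878, 0) → (0.4156, 0.4156)
(|10⟩, |11⟩): (a, b) = (0, -0.809) → (-0.572, 0.572)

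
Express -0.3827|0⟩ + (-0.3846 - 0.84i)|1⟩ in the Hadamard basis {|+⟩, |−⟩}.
(-0.5426 - 0.594i)|+⟩ + (0.001344 + 0.594i)|−⟩

With |ψ⟩ = α|0⟩ + β|1⟩, the Hadamard-basis coefficients are ⟨+|ψ⟩ = (α + β)/√2 and ⟨−|ψ⟩ = (α − β)/√2.
Here α = -0.3827, β = (-0.3846 - 0.84i): (α + β)/√2 = (-0.5426 - 0.594i), (α − β)/√2 = (0.001344 + 0.594i).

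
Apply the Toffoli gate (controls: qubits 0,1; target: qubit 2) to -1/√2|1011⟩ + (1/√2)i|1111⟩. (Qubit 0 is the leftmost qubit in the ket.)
-1/√2|1011⟩ + (1/√2)i|1101⟩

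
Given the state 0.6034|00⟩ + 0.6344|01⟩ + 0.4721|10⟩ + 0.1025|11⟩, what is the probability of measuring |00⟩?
0.3641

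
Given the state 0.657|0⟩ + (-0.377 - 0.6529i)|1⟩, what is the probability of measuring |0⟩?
0.4316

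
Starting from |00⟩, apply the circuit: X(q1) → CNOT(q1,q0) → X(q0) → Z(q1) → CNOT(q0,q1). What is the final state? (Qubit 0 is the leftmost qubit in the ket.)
-|01⟩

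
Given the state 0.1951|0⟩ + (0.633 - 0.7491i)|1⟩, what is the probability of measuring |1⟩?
0.9618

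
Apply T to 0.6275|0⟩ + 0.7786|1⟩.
0.6275|0⟩ + (0.5506 + 0.5506i)|1⟩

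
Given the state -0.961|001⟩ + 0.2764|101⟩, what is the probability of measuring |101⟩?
0.0764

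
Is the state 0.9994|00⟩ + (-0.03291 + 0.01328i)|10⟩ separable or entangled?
Separable

Writing the state as a|00⟩ + b|01⟩ + c|10⟩ + d|11⟩, it is a product state iff ad − bc = 0.
Here (a, b, c, d) = (0.9994, 0, (-0.03291 + 0.01328i), 0): ad − bc = (0.9994)(0) − (0)(-0.03291 + 0.01328i) = 0, so the state is separable.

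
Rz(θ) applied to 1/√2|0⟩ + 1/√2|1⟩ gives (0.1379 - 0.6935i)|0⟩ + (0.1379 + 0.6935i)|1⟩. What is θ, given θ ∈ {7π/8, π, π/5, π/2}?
7π/8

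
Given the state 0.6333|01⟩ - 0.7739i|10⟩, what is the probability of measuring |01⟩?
0.4011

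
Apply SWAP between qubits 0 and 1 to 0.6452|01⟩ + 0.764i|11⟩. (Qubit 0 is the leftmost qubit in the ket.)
0.6452|10⟩ + 0.764i|11⟩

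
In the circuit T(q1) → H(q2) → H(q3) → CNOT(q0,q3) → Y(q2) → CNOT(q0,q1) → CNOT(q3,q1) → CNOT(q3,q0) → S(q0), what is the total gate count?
9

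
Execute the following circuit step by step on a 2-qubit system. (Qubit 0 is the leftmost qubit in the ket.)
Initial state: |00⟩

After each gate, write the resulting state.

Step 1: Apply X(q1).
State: |01⟩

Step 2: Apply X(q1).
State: |00⟩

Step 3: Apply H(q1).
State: 1/√2|00⟩ + 1/√2|01⟩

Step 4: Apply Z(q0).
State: 1/√2|00⟩ + 1/√2|01⟩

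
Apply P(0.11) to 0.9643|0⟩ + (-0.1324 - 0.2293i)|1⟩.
0.9643|0⟩ + (-0.1064 - 0.2424i)|1⟩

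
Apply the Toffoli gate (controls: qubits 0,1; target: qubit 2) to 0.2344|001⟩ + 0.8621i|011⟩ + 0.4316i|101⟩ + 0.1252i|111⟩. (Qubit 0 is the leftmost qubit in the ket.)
0.2344|001⟩ + 0.8621i|011⟩ + 0.4316i|101⟩ + 0.1252i|110⟩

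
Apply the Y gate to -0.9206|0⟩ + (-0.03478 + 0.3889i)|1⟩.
(0.3889 + 0.03478i)|0⟩ - 0.9206i|1⟩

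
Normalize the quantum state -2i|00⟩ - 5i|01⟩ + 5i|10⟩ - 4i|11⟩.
-0.239i|00⟩ - 0.5976i|01⟩ + 0.5976i|10⟩ - 0.4781i|11⟩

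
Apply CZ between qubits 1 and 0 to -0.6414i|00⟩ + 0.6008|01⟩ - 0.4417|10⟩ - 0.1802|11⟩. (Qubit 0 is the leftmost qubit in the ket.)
-0.6414i|00⟩ + 0.6008|01⟩ - 0.4417|10⟩ + 0.1802|11⟩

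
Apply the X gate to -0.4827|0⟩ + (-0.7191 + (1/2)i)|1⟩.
(-0.7191 + (1/2)i)|0⟩ - 0.4827|1⟩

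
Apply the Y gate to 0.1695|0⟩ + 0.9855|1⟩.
-0.9855i|0⟩ + 0.1695i|1⟩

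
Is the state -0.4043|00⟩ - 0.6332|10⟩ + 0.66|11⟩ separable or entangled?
Entangled

Writing the state as a|00⟩ + b|01⟩ + c|10⟩ + d|11⟩, it is a product state iff ad − bc = 0.
Here (a, b, c, d) = (-0.4043, 0, -0.6332, 0.66): ad − bc = (-0.4043)(0.66) − (0)(-0.6332) = -0.2668 ≠ 0, so the state is entangled.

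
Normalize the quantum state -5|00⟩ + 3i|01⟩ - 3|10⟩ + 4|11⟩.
-0.6509|00⟩ + 0.3906i|01⟩ - 0.3906|10⟩ + 0.5208|11⟩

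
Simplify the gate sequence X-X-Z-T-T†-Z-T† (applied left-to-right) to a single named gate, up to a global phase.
T†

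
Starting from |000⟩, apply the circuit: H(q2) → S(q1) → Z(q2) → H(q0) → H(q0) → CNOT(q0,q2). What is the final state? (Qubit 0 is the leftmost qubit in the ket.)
1/√2|000⟩ - 1/√2|001⟩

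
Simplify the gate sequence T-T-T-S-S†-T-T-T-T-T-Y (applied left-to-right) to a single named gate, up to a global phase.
Y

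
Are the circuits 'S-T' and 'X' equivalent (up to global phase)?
No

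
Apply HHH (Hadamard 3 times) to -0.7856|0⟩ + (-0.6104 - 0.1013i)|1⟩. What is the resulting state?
(-0.9871 - 0.07163i)|0⟩ + (-0.1239 + 0.07163i)|1⟩

H² = I, so H^3 = H: a single Hadamard. With (a, b) = (-0.7856, (-0.6104 - 0.1013i)), H gives ((a + b)/√2, (a − b)/√2) = ((-0.9871 - 0.07163i), (-0.1239 + 0.07163i)).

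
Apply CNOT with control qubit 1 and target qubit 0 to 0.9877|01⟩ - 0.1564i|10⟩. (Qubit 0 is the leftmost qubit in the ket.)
-0.1564i|10⟩ + 0.9877|11⟩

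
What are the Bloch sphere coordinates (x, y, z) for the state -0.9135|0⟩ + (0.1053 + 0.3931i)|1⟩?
(-0.1924, -0.7182, 0.6689)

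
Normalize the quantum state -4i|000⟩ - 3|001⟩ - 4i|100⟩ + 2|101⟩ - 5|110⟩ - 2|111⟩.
-0.465i|000⟩ - 0.3487|001⟩ - 0.465i|100⟩ + 0.2325|101⟩ - 0.5812|110⟩ - 0.2325|111⟩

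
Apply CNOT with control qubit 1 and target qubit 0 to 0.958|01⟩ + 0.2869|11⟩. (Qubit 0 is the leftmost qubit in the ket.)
0.2869|01⟩ + 0.958|11⟩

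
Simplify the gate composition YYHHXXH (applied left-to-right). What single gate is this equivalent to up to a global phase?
H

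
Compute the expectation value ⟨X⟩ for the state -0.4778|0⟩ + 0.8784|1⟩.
-0.8394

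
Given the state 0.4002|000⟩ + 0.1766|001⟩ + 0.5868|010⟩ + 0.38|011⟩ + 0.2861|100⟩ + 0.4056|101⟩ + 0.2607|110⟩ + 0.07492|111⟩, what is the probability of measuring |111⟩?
0.005613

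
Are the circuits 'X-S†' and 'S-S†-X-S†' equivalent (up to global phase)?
Yes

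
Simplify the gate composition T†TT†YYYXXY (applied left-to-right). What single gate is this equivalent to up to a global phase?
T†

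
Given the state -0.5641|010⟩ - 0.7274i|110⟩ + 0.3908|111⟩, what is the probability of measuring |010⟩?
0.3182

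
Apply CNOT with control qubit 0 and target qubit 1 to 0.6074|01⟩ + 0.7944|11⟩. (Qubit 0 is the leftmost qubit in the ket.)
0.6074|01⟩ + 0.7944|10⟩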